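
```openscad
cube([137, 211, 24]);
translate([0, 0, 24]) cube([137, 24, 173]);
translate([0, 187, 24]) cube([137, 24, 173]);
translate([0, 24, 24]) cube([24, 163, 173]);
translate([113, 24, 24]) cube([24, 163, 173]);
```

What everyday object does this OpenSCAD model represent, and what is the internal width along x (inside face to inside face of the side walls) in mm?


An open box. The internal width is 89 mm.

A 137×211 base slab with four walls standing on it — an open box. The base is 137 mm wide and the walls are 24 mm thick, so the internal width is 137 − 2 × 24 = 89 mm.


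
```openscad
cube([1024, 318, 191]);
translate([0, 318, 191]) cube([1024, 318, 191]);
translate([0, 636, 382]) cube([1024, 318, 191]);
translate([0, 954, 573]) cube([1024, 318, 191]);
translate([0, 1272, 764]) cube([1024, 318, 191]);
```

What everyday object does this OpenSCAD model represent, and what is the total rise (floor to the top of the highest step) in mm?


A staircase. The total rise is 955 mm.

5 identical blocks, each offset up and back from the previous — a staircase. Each step is 191 mm tall and there are 5 of them, so the total rise is 5 × 191 = 955 mm.


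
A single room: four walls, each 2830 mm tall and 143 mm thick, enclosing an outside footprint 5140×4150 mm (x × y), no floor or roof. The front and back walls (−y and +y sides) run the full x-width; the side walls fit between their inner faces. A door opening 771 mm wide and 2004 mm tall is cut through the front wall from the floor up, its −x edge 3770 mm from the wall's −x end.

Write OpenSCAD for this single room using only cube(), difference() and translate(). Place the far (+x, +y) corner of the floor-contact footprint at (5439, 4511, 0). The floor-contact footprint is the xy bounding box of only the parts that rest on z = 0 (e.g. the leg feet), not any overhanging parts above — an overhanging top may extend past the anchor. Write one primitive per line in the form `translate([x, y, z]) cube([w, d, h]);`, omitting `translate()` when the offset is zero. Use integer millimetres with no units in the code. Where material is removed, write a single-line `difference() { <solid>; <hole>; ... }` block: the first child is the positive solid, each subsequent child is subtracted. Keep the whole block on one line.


difference() { translate([299, 361, 0]) cube([5140, 143, 2830]); translate([4069, 361, 0]) cube([771, 143, 2004]); }
translate([299, 4368, 0]) cube([5140, 143, 2830]);
translate([299, 504, 0]) cube([143, 3864, 2830]);
translate([5296, 504, 0]) cube([143, 3864, 2830]);


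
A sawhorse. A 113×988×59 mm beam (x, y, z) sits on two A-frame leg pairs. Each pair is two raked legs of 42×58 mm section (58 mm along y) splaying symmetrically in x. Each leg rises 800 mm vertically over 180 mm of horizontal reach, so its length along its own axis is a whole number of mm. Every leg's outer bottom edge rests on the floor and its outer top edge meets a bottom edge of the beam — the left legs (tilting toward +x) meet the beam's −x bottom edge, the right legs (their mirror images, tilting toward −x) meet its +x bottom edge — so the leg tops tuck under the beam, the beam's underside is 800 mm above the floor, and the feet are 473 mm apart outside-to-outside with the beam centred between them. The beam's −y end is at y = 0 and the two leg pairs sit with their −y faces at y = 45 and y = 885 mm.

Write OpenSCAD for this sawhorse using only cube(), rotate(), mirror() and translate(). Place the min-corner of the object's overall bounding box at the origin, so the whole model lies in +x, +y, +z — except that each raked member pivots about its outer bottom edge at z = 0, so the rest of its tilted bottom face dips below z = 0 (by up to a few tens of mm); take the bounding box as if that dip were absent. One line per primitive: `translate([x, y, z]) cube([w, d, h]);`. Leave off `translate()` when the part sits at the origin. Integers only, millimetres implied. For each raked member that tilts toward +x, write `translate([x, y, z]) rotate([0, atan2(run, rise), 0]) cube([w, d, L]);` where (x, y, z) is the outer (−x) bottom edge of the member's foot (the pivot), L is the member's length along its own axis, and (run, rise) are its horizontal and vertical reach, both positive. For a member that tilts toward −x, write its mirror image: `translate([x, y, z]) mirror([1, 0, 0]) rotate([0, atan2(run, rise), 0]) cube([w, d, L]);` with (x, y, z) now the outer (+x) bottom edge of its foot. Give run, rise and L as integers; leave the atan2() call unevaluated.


translate([180, 0, 800]) cube([113, 988, 59]);
translate([0, 45, 0]) rotate([0, atan2(180, 800), 0]) cube([42, 58, 820]);
translate([473, 45, 0]) mirror([1, 0, 0]) rotate([0, atan2(180, 800), 0]) cube([42, 58, 820]);
translate([0, 885, 0]) rotate([0, atan2(180, 800), 0]) cube([42, 58, 820]);
translate([473, 885, 0]) mirror([1, 0, 0]) rotate([0, atan2(180, 800), 0]) cube([42, 58, 820]);


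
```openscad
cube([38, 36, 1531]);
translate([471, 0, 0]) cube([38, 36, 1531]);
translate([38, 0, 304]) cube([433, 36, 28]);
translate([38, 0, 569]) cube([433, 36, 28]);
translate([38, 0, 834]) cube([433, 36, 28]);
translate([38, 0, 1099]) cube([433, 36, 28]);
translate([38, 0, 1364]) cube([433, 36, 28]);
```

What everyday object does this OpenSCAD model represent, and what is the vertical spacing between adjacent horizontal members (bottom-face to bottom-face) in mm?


A ladder. The rung spacing is 265 mm.

Two tall 38×36 posts with 5 short bars between them — a ladder. Adjacent rungs sit at z = 304 and z = 569, so the spacing is 569 − 304 = 265 mm.


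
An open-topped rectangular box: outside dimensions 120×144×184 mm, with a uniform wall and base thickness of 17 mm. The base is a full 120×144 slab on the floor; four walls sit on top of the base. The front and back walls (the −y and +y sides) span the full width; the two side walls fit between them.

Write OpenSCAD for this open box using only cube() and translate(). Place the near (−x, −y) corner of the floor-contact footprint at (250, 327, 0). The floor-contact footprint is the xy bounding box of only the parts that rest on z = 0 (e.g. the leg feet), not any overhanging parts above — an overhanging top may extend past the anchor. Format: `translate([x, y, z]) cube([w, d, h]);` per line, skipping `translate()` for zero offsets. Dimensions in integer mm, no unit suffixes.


translate([250, 327, 0]) cube([120, 144, 17]);
translate([250, 327, 17]) cube([120, 17, 167]);
translate([250, 454, 17]) cube([120, 17, 167]);
translate([250, 344, 17]) cube([17, 110, 167]);
translate([353, 344, 17]) cube([17, 110, 167]);


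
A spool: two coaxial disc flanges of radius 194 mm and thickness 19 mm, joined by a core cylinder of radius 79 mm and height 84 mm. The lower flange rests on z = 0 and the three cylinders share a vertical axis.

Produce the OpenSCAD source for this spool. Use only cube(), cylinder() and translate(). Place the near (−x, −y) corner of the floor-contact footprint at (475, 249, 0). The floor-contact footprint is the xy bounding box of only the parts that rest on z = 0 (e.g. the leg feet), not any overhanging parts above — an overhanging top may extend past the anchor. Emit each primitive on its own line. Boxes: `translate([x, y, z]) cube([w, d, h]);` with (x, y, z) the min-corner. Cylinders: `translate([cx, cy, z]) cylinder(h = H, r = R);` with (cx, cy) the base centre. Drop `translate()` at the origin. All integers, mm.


translate([669, 443, 0]) cylinder(h = 19, r = 194);
translate([669, 443, 19]) cylinder(h = 84, r = 79);
translate([669, 443, 103]) cylinder(h = 19, r = 194);


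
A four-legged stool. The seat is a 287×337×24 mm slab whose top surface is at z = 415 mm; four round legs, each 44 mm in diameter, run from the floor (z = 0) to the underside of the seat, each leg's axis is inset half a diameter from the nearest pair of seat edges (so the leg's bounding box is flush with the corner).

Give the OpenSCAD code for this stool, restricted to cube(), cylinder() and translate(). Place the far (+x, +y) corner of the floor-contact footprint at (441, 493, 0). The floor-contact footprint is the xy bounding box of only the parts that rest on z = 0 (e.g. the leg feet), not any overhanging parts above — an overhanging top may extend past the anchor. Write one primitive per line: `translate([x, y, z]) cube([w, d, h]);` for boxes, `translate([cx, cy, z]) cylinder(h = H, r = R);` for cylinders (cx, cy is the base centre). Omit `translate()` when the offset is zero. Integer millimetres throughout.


translate([154, 156, 391]) cube([287, 337, 24]);
translate([176, 178, 0]) cylinder(h = 391, r = 22);
translate([419, 178, 0]) cylinder(h = 391, r = 22);
translate([176, 471, 0]) cylinder(h = 391, r = 22);
translate([419, 471, 0]) cylinder(h = 391, r = 22);


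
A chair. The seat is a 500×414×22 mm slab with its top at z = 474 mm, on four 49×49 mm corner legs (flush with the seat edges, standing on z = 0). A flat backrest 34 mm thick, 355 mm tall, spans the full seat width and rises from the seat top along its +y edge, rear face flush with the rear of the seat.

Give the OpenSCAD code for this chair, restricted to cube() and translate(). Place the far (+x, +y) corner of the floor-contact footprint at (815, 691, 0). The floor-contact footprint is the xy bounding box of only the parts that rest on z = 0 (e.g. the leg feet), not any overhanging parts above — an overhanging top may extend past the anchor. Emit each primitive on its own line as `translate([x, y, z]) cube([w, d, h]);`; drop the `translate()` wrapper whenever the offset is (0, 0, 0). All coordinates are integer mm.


translate([315, 277, 452]) cube([500, 414, 22]);
translate([315, 277, 0]) cube([49, 49, 452]);
translate([766, 277, 0]) cube([49, 49, 452]);
translate([315, 642, 0]) cube([49, 49, 452]);
translate([766, 642, 0]) cube([49, 49, 452]);
translate([315, 657, 474]) cube([500, 34, 355]);


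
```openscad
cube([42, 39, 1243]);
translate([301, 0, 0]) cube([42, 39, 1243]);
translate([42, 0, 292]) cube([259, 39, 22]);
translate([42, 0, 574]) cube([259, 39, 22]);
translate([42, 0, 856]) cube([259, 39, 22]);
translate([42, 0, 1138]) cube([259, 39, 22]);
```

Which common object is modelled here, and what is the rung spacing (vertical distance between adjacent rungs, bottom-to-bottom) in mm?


A ladder. The rung spacing is 282 mm.

Two tall 42×39 posts with 4 short bars between them — a ladder. Adjacent rungs sit at z = 292 and z = 574, so the spacing is 574 − 292 = 282 mm.


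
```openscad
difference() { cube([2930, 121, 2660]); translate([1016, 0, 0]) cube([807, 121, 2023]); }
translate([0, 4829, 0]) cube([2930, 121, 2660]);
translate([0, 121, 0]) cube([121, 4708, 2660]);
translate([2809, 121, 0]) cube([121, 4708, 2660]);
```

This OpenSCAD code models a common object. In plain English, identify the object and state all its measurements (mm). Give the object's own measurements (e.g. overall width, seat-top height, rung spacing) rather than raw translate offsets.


A single room: four walls, each 2660 mm tall and 121 mm thick, enclosing an outside footprint 2930×4950 mm (x × y), no floor or roof. The front and back walls (−y and +y sides) run the full x-width; the side walls fit between their inner faces. A door opening 807 mm wide and 2023 mm tall is cut through the front wall from the floor up, its −x edge 1016 mm from the wall's −x end.


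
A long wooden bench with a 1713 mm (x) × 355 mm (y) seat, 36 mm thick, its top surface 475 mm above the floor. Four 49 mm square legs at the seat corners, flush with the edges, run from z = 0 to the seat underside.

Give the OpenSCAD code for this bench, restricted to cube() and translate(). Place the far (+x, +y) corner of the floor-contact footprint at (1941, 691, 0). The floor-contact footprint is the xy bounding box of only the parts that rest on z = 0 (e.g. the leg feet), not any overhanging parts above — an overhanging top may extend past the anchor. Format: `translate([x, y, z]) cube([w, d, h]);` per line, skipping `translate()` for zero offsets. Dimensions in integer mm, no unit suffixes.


// leg_h = 475 − 36 = 439
translate([228, 336, 439]) cube([1713, 355, 36]);
translate([228, 336, 0]) cube([49, 49, 439]);
translate([228, 642, 0]) cube([49, 49, 439]);
translate([1892, 336, 0]) cube([49, 49, 439]);
translate([1892, 642, 0]) cube([49, 49, 439]);


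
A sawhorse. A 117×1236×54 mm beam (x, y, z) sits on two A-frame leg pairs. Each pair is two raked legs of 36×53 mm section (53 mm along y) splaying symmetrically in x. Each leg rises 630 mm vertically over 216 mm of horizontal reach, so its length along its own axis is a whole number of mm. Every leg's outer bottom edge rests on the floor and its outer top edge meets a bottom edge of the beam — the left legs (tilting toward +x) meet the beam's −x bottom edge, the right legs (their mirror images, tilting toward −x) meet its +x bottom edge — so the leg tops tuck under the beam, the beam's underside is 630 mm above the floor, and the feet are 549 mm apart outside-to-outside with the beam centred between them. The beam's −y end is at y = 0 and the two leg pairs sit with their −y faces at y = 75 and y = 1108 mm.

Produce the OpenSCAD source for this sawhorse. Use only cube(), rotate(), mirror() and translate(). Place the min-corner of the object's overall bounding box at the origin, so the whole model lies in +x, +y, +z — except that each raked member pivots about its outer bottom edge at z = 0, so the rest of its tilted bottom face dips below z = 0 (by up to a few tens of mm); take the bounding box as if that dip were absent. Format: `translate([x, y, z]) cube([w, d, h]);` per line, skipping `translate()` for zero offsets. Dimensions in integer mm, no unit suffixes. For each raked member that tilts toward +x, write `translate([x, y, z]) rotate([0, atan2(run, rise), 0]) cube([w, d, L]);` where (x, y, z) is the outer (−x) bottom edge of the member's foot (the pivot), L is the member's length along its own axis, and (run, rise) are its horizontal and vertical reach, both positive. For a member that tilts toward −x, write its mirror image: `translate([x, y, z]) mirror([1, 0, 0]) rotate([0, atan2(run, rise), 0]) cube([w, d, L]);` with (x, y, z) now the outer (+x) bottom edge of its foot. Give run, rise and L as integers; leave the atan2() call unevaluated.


// leg length = √(216² + 630²) = 666
// right-leg outer foot x = 2·216 + 117 = 549
// beam min-corner = (216, 0, 630)
translate([216, 0, 630]) cube([117, 1236, 54]);
translate([0, 75, 0]) rotate([0, atan2(216, 630), 0]) cube([36, 53, 666]);
translate([549, 75, 0]) mirror([1, 0, 0]) rotate([0, atan2(216, 630), 0]) cube([36, 53, 666]);
translate([0, 1108, 0]) rotate([0, atan2(216, 630), 0]) cube([36, 53, 666]);
translate([549, 1108, 0]) mirror([1, 0, 0]) rotate([0, atan2(216, 630), 0]) cube([36, 53, 666]);


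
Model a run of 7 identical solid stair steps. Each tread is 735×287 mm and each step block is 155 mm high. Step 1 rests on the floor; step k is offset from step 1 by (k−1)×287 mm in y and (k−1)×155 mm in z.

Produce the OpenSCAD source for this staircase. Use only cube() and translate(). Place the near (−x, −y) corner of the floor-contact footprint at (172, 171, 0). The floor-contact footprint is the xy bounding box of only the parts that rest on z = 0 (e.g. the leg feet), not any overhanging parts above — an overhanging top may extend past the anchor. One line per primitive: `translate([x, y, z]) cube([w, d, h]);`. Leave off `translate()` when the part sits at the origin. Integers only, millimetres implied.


translate([172, 171, 0]) cube([735, 287, 155]);
translate([172, 458, 155]) cube([735, 287, 155]);
translate([172, 745, 310]) cube([735, 287, 155]);
translate([172, 1032, 465]) cube([735, 287, 155]);
translate([172, 1319, 620]) cube([735, 287, 155]);
translate([172, 1606, 775]) cube([735, 287, 155]);
translate([172, 1893, 930]) cube([735, 287, 155]);


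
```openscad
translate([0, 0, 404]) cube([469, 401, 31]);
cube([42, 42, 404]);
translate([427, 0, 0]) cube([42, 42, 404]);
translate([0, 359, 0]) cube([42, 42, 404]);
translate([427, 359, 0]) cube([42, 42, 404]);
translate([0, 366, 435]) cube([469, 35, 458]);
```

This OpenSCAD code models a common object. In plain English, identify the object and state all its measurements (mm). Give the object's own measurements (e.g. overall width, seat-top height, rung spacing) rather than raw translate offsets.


A chair. The seat is a 469×401×31 mm slab with its top at z = 435 mm, on four 42×42 mm corner legs (flush with the seat edges, standing on z = 0). A flat backrest 35 mm thick, 458 mm tall, spans the full seat width and rises from the seat top along its +y edge, rear face flush with the rear of the seat.


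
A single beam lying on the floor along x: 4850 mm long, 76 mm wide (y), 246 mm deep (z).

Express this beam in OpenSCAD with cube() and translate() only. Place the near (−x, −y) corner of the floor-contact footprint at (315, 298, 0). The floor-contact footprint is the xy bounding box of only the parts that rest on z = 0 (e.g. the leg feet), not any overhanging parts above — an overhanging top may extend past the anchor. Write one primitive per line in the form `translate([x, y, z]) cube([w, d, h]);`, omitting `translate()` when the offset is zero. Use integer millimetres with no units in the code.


translate([315, 298, 0]) cube([4850, 76, 246]);


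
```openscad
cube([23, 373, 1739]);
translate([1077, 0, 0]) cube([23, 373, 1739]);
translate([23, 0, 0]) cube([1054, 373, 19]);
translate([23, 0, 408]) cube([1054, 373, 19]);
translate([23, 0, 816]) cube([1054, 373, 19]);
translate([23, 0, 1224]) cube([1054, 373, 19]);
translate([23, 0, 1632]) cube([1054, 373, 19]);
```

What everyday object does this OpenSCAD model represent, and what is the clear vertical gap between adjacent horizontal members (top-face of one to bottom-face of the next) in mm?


A bookshelf. The clear shelf gap is 389 mm.

Two tall side panels with 5 horizontal boards between them — a bookshelf. The first two shelf undersides are at z = 0 and z = 408; with shelf thickness 19, the clear gap is 408 − 0 − 19 = 389 mm.


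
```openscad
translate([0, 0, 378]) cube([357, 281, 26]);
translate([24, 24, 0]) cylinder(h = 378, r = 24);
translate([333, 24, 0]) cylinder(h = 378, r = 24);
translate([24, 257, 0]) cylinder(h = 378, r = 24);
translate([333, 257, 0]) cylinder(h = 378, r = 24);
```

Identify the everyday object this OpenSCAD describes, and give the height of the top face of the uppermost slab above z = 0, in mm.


A stool. The seat height is 404 mm.

A 357×281×26 slab at z = 378 on four corner cylinders — a stool. The seat top is 378 + 26 = 404 mm.


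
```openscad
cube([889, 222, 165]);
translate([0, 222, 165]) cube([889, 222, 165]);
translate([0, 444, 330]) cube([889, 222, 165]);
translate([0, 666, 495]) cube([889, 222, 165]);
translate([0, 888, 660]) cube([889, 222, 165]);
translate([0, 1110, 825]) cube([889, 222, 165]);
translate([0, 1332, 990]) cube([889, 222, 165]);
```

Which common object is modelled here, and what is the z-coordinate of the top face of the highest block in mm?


A staircase. The total rise is 1155 mm.

7 identical blocks, each offset up and back from the previous — a staircase. Each step is 165 mm tall and there are 7 of them, so the total rise is 7 × 165 = 1155 mm.


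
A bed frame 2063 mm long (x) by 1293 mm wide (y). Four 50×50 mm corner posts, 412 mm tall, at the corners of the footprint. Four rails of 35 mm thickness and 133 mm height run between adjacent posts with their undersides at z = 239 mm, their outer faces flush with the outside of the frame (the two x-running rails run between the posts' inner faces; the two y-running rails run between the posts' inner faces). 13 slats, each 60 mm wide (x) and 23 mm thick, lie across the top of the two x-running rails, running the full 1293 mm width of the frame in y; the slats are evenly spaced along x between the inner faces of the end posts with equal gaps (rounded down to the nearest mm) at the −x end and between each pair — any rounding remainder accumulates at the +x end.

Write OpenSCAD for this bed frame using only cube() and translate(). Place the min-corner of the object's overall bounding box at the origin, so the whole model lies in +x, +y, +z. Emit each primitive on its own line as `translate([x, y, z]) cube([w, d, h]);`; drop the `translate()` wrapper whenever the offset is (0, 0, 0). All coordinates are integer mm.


cube([50, 50, 412]);
translate([0, 1243, 0]) cube([50, 50, 412]);
translate([2013, 0, 0]) cube([50, 50, 412]);
translate([2013, 1243, 0]) cube([50, 50, 412]);
translate([50, 0, 239]) cube([1963, 35, 133]);
translate([50, 1258, 239]) cube([1963, 35, 133]);
translate([0, 50, 239]) cube([35, 1193, 133]);
translate([2028, 50, 239]) cube([35, 1193, 133]);
translate([134, 0, 372]) cube([60, 1293, 23]);
translate([278, 0, 372]) cube([60, 1293, 23]);
translate([422, 0, 372]) cube([60, 1293, 23]);
translate([566, 0, 372]) cube([60, 1293, 23]);
translate([710, 0, 372]) cube([60, 1293, 23]);
translate([854, 0, 372]) cube([60, 1293, 23]);
translate([998, 0, 372]) cube([60, 1293, 23]);
translate([1142, 0, 372]) cube([60, 1293, 23]);
translate([1286, 0, 372]) cube([60, 1293, 23]);
translate([1430, 0, 372]) cube([60, 1293, 23]);
translate([1574, 0, 372]) cube([60, 1293, 23]);
translate([1718, 0, 372]) cube([60, 1293, 23]);
translate([1862, 0, 372]) cube([60, 1293, 23]);


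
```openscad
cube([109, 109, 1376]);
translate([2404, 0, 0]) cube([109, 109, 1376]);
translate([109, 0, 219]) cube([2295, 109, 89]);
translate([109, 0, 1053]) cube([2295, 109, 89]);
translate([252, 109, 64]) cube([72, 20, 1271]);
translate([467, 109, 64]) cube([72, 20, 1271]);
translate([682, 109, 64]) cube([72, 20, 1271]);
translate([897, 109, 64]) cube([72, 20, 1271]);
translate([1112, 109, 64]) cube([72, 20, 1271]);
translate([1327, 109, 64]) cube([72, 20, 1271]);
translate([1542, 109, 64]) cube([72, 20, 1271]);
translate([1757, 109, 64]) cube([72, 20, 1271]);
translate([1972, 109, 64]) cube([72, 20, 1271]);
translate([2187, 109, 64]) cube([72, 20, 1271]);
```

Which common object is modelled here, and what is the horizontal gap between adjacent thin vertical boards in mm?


A fence section. The picket gap is 143 mm.

Two posts, two rails, 10 pickets — a fence section. Span 2295 mm holds 10 pickets of 72 mm with 11 equal gaps: ⌊(2295 − 10·72) / 11⌋ = 143 mm.


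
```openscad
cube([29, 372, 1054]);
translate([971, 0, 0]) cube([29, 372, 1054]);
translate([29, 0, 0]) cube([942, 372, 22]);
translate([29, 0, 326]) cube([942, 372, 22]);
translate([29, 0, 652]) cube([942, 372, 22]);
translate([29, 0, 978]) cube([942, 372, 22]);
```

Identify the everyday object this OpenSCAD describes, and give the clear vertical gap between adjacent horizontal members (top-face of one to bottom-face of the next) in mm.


A bookshelf. The clear shelf gap is 304 mm.

Two tall side panels with 4 horizontal boards between them — a bookshelf. The first two shelf undersides are at z = 0 and z = 326; with shelf thickness 22, the clear gap is 326 − 0 − 22 = 304 mm.


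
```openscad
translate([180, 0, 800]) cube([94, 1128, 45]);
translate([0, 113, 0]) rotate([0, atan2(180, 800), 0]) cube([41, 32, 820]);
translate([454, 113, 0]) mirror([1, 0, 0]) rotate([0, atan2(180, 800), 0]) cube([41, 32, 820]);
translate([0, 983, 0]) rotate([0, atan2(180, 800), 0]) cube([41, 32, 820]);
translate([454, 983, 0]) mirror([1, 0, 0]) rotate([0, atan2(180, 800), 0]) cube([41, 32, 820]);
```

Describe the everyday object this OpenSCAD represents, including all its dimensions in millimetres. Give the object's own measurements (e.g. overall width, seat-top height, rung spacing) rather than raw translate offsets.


A sawhorse. A 94×1128×45 mm beam (x, y, z) sits on two A-frame leg pairs. Each pair is two raked legs of 41×32 mm section (32 mm along y) splaying symmetrically in x. Each leg rises 800 mm vertically over 180 mm of horizontal reach and is 820 mm long along its own axis. Every leg's outer bottom edge rests on the floor and its outer top edge meets a bottom edge of the beam — the left legs (tilting toward +x) meet the beam's −x bottom edge, the right legs (their mirror images, tilting toward −x) meet its +x bottom edge — so the leg tops tuck under the beam, the beam's underside is 800 mm above the floor, and the feet are 454 mm apart outside-to-outside with the beam centred between them. The two leg pairs are set in 113 mm from either end of the beam.


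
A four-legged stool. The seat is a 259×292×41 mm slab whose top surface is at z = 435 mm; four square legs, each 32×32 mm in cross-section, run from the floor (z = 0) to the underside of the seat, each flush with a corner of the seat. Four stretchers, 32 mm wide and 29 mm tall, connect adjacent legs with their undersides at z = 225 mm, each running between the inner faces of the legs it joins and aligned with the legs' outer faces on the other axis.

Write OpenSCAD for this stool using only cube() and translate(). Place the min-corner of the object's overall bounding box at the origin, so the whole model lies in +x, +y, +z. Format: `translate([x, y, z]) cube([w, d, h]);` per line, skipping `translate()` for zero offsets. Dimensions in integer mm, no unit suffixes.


// leg_h = 435 - 41 = 394
// stretcher span = 259 - 2*32 = 195
translate([0, 0, 394]) cube([259, 292, 41]);
cube([32, 32, 394]);
translate([227, 0, 0]) cube([32, 32, 394]);
translate([0, 260, 0]) cube([32, 32, 394]);
translate([227, 260, 0]) cube([32, 32, 394]);
translate([32, 0, 225]) cube([195, 32, 29]);
translate([32, 260, 225]) cube([195, 32, 29]);
translate([0, 32, 225]) cube([32, 228, 29]);
translate([227, 32, 225]) cube([32, 228, 29]);


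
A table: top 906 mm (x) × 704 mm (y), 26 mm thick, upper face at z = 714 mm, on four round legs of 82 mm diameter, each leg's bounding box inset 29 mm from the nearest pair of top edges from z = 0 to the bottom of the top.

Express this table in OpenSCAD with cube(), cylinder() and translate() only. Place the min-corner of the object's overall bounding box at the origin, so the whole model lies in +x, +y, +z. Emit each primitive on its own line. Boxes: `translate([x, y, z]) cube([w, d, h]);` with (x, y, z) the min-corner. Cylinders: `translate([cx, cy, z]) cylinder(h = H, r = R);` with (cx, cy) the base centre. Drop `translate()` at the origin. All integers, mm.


translate([0, 0, 688]) cube([906, 704, 26]);
translate([70, 70, 0]) cylinder(h = 688, r = 41);
translate([836, 70, 0]) cylinder(h = 688, r = 41);
translate([70, 634, 0]) cylinder(h = 688, r = 41);
translate([836, 634, 0]) cylinder(h = 688, r = 41);


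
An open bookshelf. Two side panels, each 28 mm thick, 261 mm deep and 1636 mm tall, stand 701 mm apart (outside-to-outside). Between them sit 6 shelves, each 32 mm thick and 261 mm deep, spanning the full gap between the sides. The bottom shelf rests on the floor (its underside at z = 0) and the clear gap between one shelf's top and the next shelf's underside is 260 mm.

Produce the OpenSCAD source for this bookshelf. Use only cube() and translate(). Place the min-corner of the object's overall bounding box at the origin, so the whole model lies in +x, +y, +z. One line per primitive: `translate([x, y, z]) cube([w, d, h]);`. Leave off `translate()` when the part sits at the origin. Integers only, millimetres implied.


cube([28, 261, 1636]);
translate([673, 0, 0]) cube([28, 261, 1636]);
translate([28, 0, 0]) cube([645, 261, 32]);
translate([28, 0, 292]) cube([645, 261, 32]);
translate([28, 0, 584]) cube([645, 261, 32]);
translate([28, 0, 876]) cube([645, 261, 32]);
translate([28, 0, 1168]) cube([645, 261, 32]);
translate([28, 0, 1460]) cube([645, 261, 32]);


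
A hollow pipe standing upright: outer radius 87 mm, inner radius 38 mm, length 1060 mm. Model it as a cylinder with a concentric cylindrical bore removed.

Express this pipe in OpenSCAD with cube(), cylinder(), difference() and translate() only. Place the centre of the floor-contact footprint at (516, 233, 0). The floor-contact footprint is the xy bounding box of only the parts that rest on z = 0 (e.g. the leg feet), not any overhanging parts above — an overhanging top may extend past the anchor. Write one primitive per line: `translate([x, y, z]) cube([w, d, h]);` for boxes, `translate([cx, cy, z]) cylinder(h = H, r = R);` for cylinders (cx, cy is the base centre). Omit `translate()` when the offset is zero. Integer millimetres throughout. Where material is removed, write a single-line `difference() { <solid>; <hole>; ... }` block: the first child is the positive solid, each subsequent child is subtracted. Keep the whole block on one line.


difference() { translate([516, 233, 0]) cylinder(h = 1060, r = 87); translate([516, 233, 0]) cylinder(h = 1060, r = 38); }


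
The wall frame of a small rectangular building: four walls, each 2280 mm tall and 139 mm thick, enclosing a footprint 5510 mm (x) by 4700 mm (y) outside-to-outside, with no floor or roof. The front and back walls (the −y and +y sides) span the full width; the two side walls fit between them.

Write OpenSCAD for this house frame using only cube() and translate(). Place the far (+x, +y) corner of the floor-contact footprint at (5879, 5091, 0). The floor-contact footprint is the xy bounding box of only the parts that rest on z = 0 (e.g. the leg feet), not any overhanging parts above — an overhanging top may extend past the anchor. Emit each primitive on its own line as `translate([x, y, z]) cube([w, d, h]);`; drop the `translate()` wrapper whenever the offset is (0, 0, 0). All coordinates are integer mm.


translate([369, 391, 0]) cube([5510, 139, 2280]);
translate([369, 4952, 0]) cube([5510, 139, 2280]);
translate([369, 530, 0]) cube([139, 4422, 2280]);
translate([5740, 530, 0]) cube([139, 4422, 2280]);


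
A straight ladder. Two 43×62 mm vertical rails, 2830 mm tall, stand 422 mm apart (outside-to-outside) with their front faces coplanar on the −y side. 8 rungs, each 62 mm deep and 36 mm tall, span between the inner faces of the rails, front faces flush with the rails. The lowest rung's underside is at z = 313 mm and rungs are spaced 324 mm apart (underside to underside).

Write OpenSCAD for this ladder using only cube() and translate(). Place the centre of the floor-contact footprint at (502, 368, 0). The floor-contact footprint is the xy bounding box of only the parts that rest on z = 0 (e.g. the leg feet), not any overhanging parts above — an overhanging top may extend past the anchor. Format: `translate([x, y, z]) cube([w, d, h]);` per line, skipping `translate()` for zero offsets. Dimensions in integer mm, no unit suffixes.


// rung span = 422 - 2*43 = 336
// rung[k] z = 313 + k*324
translate([291, 337, 0]) cube([43, 62, 2830]);
translate([670, 337, 0]) cube([43, 62, 2830]);
translate([334, 337, 313]) cube([336, 62, 36]);
translate([334, 337, 637]) cube([336, 62, 36]);
translate([334, 337, 961]) cube([336, 62, 36]);
translate([334, 337, 1285]) cube([336, 62, 36]);
translate([334, 337, 1609]) cube([336, 62, 36]);
translate([334, 337, 1933]) cube([336, 62, 36]);
translate([334, 337, 2257]) cube([336, 62, 36]);
translate([334, 337, 2581]) cube([336, 62, 36]);


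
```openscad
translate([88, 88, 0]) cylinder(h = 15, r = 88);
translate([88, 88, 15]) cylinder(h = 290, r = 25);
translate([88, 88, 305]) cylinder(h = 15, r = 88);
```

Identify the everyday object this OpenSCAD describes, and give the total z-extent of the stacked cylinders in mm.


A spool. The overall height is 320 mm.

Three coaxial cylinders, large–small–large — a spool. Two 15 mm flanges and a 290 mm core give 15 + 290 + 15 = 320 mm.


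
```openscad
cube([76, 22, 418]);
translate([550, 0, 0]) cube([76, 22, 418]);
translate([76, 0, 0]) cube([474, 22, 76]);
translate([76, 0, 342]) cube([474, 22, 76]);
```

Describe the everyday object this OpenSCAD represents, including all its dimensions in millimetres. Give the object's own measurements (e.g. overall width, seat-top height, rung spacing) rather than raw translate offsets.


A rectangular picture frame lying in the x–z plane (depth along y). The opening is 474 mm wide (x) by 266 mm tall (z), surrounded by a border 76 mm wide on all four sides. The frame is 22 mm deep and is made of two full-height vertical stiles with two horizontal rails fitted between them.


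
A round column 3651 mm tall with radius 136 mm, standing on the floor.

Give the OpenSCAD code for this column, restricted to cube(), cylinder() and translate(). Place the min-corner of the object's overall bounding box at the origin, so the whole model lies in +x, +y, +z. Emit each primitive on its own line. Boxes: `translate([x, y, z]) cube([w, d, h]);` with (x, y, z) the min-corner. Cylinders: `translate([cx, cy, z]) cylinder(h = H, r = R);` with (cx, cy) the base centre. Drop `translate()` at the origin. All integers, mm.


translate([136, 136, 0]) cylinder(h = 3651, r = 136);


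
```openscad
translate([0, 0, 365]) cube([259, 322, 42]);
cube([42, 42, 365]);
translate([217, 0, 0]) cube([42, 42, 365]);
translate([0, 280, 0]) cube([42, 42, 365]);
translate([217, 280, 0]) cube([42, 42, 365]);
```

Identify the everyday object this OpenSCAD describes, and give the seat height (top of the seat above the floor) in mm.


A stool. The seat height is 407 mm.

A 259×322×42 slab at z = 365 on four corner posts — a stool. The seat top is 365 + 42 = 407 mm.


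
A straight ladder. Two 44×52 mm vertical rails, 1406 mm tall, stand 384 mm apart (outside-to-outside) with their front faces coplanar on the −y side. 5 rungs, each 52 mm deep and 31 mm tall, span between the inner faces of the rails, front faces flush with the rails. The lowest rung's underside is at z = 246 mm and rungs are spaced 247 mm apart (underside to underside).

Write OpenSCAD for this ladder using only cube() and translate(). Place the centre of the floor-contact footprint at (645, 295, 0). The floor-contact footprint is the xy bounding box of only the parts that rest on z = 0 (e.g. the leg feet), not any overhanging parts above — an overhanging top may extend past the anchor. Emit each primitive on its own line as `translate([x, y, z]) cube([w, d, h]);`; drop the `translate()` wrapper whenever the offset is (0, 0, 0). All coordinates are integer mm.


// rung span = 384 - 2*44 = 296
// rung[k] z = 246 + k*247
translate([453, 269, 0]) cube([44, 52, 1406]);
translate([793, 269, 0]) cube([44, 52, 1406]);
translate([497, 269, 246]) cube([296, 52, 31]);
translate([497, 269, 493]) cube([296, 52, 31]);
translate([497, 269, 740]) cube([296, 52, 31]);
translate([497, 269, 987]) cube([296, 52, 31]);
translate([497, 269, 1234]) cube([296, 52, 31]);


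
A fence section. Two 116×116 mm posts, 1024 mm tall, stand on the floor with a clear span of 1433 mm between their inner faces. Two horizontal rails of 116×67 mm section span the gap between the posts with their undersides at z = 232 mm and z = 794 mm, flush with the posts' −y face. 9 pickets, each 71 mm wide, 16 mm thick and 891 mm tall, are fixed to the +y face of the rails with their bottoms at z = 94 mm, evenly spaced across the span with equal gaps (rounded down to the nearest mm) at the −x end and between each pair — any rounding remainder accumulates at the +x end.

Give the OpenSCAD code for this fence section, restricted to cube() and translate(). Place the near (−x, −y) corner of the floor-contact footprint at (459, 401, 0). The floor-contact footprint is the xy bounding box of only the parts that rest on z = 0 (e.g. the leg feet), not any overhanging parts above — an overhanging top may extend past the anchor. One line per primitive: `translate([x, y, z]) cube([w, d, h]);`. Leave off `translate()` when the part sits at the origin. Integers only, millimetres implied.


translate([459, 401, 0]) cube([116, 116, 1024]);
translate([2008, 401, 0]) cube([116, 116, 1024]);
translate([575, 401, 232]) cube([1433, 116, 67]);
translate([575, 401, 794]) cube([1433, 116, 67]);
translate([654, 517, 94]) cube([71, 16, 891]);
translate([804, 517, 94]) cube([71, 16, 891]);
translate([954, 517, 94]) cube([71, 16, 891]);
translate([1104, 517, 94]) cube([71, 16, 891]);
translate([1254, 517, 94]) cube([71, 16, 891]);
translate([1404, 517, 94]) cube([71, 16, 891]);
translate([1554, 517, 94]) cube([71, 16, 891]);
translate([1704, 517, 94]) cube([71, 16, 891]);
translate([1854, 517, 94]) cube([71, 16, 891]);


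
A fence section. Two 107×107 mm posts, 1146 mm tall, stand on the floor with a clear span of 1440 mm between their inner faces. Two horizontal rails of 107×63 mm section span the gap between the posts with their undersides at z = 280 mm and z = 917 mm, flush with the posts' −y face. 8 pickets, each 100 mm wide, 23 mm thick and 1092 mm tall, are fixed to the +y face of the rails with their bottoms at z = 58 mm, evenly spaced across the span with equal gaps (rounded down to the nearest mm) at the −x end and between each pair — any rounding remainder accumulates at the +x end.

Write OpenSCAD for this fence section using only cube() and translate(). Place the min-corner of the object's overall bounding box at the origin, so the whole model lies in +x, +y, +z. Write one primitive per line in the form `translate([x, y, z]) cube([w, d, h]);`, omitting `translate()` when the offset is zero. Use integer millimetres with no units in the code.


cube([107, 107, 1146]);
translate([1547, 0, 0]) cube([107, 107, 1146]);
translate([107, 0, 280]) cube([1440, 107, 63]);
translate([107, 0, 917]) cube([1440, 107, 63]);
translate([178, 107, 58]) cube([100, 23, 1092]);
translate([349, 107, 58]) cube([100, 23, 1092]);
translate([520, 107, 58]) cube([100, 23, 1092]);
translate([691, 107, 58]) cube([100, 23, 1092]);
translate([862, 107, 58]) cube([100, 23, 1092]);
translate([1033, 107, 58]) cube([100, 23, 1092]);
translate([1204, 107, 58]) cube([100, 23, 1092]);
translate([1375, 107, 58]) cube([100, 23, 1092]);


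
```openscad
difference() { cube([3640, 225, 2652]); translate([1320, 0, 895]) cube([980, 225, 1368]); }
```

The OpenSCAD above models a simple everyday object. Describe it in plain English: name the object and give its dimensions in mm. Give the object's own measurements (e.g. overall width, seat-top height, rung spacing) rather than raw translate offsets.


A wall 3640 mm long (x), 225 mm thick (y), 2652 mm tall, with a rectangular window opening cut through it. The opening is 980 mm wide and 1368 mm tall; its sill is at z = 895 mm and its near (−x) edge is 1320 mm from the wall's −x end. The opening passes through the full wall thickness.


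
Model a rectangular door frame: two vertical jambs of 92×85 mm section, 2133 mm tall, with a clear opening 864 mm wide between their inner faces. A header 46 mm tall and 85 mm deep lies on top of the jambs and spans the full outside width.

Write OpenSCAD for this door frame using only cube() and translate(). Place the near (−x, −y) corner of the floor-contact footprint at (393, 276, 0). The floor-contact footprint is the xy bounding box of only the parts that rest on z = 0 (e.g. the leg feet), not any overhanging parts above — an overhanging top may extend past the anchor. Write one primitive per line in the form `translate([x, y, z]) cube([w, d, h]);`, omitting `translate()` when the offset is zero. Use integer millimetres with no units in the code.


translate([393, 276, 0]) cube([92, 85, 2133]);
translate([1349, 276, 0]) cube([92, 85, 2133]);
translate([393, 276, 2133]) cube([1048, 85, 46]);


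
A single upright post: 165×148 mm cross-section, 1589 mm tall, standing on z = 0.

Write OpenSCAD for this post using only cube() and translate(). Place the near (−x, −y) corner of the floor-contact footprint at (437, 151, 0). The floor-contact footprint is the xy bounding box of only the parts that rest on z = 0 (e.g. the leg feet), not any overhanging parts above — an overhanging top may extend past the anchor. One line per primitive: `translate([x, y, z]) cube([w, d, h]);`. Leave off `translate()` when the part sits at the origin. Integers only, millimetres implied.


translate([437, 151, 0]) cube([165, 148, 1589]);
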